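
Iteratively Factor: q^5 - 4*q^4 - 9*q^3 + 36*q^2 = (q + 3)*(q^4 - 7*q^3 + 12*q^2) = q*(q + 3)*(q^3 - 7*q^2 + 12*q) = q*(q - 3)*(q + 3)*(q^2 - 4*q) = q*(q - 4)*(q - 3)*(q + 3)*(q)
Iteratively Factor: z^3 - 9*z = (z - 3)*(z^2 + 3*z) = z*(z - 3)*(z + 3)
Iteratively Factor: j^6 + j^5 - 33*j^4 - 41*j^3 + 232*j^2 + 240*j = (j + 1)*(j^5 - 33*j^3 - 8*j^2 + 240*j) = j*(j + 1)*(j^4 - 33*j^2 - 8*j + 240) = j*(j + 1)*(j + 4)*(j^3 - 4*j^2 - 17*j + 60) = j*(j - 5)*(j + 1)*(j + 4)*(j^2 + j - 12) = j*(j - 5)*(j + 1)*(j + 4)^2*(j - 3)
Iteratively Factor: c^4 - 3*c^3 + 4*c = (c + 1)*(c^3 - 4*c^2 + 4*c) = c*(c + 1)*(c^2 - 4*c + 4) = c*(c - 2)*(c + 1)*(c - 2)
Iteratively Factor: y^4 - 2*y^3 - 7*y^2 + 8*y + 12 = (y + 2)*(y^3 - 4*y^2 + y + 6) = (y - 2)*(y + 2)*(y^2 - 2*y - 3) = (y - 3)*(y - 2)*(y + 2)*(y + 1)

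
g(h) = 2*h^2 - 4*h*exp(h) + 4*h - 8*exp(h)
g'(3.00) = -466.05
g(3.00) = -371.71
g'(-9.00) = -32.00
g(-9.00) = 126.00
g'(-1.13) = -2.94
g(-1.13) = -3.09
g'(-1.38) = -3.15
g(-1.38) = -2.34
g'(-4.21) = -12.77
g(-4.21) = 18.74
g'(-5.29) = -17.11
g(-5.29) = 34.87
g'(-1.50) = -3.34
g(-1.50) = -1.95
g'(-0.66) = -3.48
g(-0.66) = -4.54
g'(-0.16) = -6.32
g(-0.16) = -6.86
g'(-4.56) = -14.17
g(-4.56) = 23.45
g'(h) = -4*h*exp(h) + 4*h - 12*exp(h) + 4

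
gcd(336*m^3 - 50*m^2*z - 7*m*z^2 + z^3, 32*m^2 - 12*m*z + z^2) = -8*m + z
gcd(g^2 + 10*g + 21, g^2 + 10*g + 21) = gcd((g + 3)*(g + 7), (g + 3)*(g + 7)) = g^2 + 10*g + 21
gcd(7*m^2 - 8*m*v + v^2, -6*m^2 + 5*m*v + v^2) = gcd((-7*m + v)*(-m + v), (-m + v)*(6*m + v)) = -m + v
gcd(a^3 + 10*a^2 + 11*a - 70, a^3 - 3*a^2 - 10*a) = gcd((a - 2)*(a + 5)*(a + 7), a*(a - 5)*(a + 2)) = 1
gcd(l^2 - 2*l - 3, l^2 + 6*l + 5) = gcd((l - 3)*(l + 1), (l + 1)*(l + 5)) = l + 1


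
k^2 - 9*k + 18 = (k - 6)*(k - 3)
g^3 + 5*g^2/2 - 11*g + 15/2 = (g - 3/2)*(g - 1)*(g + 5)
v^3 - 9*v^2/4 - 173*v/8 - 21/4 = (v - 6)*(v + 1/4)*(v + 7/2)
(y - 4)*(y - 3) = y^2 - 7*y + 12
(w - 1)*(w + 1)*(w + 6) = w^3 + 6*w^2 - w - 6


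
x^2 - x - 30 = (x - 6)*(x + 5)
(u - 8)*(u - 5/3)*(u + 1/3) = u^3 - 28*u^2/3 + 91*u/9 + 40/9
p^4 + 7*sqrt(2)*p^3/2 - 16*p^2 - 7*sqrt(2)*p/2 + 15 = (p - 1)*(p + 1)*(p - 3*sqrt(2)/2)*(p + 5*sqrt(2))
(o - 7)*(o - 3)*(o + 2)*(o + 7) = o^4 - o^3 - 55*o^2 + 49*o + 294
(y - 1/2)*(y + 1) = y^2 + y/2 - 1/2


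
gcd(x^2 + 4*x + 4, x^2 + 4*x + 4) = x^2 + 4*x + 4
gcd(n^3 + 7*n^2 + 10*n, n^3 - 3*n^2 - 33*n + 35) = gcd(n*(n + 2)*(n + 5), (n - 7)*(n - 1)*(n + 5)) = n + 5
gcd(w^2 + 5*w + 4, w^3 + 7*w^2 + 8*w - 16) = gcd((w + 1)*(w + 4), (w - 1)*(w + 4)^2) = w + 4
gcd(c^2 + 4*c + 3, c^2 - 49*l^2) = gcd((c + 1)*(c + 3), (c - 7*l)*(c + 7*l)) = 1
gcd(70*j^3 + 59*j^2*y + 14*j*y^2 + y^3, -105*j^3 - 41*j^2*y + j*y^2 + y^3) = 5*j + y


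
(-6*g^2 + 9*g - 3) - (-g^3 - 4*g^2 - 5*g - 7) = g^3 - 2*g^2 + 14*g + 4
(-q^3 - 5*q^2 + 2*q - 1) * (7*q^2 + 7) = -7*q^5 - 35*q^4 + 7*q^3 - 42*q^2 + 14*q - 7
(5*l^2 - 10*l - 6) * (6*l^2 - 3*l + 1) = 30*l^4 - 75*l^3 - l^2 + 8*l - 6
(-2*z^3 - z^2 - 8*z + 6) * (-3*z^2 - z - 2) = 6*z^5 + 5*z^4 + 29*z^3 - 8*z^2 + 10*z - 12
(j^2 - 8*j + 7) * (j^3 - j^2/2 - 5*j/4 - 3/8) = j^5 - 17*j^4/2 + 39*j^3/4 + 49*j^2/8 - 23*j/4 - 21/8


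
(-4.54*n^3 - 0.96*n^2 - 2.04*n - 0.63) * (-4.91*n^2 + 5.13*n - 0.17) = 22.2914*n^5 - 18.5766*n^4 + 5.8634*n^3 - 7.2087*n^2 - 2.8851*n + 0.1071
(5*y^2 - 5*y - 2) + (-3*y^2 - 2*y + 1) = 2*y^2 - 7*y - 1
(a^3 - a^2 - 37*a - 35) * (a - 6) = a^4 - 7*a^3 - 31*a^2 + 187*a + 210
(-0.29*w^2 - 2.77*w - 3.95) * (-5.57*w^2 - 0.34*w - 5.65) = 1.6153*w^4 + 15.5275*w^3 + 24.5818*w^2 + 16.9935*w + 22.3175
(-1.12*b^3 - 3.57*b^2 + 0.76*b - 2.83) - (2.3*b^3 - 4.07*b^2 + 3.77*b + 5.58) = -3.42*b^3 + 0.5*b^2 - 3.01*b - 8.41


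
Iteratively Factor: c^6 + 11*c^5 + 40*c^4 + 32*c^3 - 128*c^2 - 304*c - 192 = (c + 3)*(c^5 + 8*c^4 + 16*c^3 - 16*c^2 - 80*c - 64) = (c + 2)*(c + 3)*(c^4 + 6*c^3 + 4*c^2 - 24*c - 32) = (c - 2)*(c + 2)*(c + 3)*(c^3 + 8*c^2 + 20*c + 16) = (c - 2)*(c + 2)*(c + 3)*(c + 4)*(c^2 + 4*c + 4) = (c - 2)*(c + 2)^2*(c + 3)*(c + 4)*(c + 2)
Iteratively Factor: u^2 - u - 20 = (u - 5)*(u + 4)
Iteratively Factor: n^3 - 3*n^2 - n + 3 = (n + 1)*(n^2 - 4*n + 3) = (n - 3)*(n + 1)*(n - 1)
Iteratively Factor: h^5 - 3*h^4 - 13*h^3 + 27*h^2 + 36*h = (h)*(h^4 - 3*h^3 - 13*h^2 + 27*h + 36) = h*(h - 4)*(h^3 + h^2 - 9*h - 9) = h*(h - 4)*(h - 3)*(h^2 + 4*h + 3) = h*(h - 4)*(h - 3)*(h + 1)*(h + 3)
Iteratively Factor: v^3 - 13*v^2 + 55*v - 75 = (v - 3)*(v^2 - 10*v + 25) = (v - 5)*(v - 3)*(v - 5)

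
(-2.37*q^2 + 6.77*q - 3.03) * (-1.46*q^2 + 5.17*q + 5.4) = 3.4602*q^4 - 22.1371*q^3 + 26.6267*q^2 + 20.8929*q - 16.362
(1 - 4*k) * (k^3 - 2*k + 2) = -4*k^4 + k^3 + 8*k^2 - 10*k + 2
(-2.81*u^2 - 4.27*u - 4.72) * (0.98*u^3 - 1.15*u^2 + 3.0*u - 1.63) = -2.7538*u^5 - 0.9531*u^4 - 8.1451*u^3 - 2.8017*u^2 - 7.1999*u + 7.6936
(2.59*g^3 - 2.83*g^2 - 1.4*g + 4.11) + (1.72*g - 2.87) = 2.59*g^3 - 2.83*g^2 + 0.32*g + 1.24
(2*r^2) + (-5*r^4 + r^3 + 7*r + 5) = -5*r^4 + r^3 + 2*r^2 + 7*r + 5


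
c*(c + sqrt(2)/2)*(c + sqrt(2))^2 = c^4 + 5*sqrt(2)*c^3/2 + 4*c^2 + sqrt(2)*c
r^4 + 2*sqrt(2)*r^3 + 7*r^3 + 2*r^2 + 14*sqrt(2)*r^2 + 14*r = r*(r + 7)*(r + sqrt(2))^2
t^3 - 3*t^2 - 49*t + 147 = (t - 7)*(t - 3)*(t + 7)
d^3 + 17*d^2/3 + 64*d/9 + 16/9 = (d + 1/3)*(d + 4/3)*(d + 4)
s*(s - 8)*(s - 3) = s^3 - 11*s^2 + 24*s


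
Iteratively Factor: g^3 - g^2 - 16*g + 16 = (g + 4)*(g^2 - 5*g + 4) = (g - 4)*(g + 4)*(g - 1)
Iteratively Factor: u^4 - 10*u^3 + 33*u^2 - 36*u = (u - 3)*(u^3 - 7*u^2 + 12*u) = (u - 3)^2*(u^2 - 4*u) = u*(u - 3)^2*(u - 4)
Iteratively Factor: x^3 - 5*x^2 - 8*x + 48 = (x - 4)*(x^2 - x - 12) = (x - 4)^2*(x + 3)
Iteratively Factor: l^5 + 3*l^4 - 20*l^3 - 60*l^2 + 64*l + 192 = (l + 4)*(l^4 - l^3 - 16*l^2 + 4*l + 48) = (l + 2)*(l + 4)*(l^3 - 3*l^2 - 10*l + 24) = (l - 2)*(l + 2)*(l + 4)*(l^2 - l - 12) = (l - 2)*(l + 2)*(l + 3)*(l + 4)*(l - 4)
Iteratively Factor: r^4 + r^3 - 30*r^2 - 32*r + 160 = (r + 4)*(r^3 - 3*r^2 - 18*r + 40) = (r - 2)*(r + 4)*(r^2 - r - 20) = (r - 2)*(r + 4)^2*(r - 5)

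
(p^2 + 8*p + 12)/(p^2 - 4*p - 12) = (p + 6)/(p - 6)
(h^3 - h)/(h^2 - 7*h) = (h^2 - 1)/(h - 7)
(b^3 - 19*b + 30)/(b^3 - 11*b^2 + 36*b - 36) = (b + 5)/(b - 6)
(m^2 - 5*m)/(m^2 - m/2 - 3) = 2*m*(5 - m)/(-2*m^2 + m + 6)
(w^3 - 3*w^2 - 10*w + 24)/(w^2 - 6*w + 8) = w + 3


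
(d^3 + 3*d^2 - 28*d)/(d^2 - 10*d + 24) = d*(d + 7)/(d - 6)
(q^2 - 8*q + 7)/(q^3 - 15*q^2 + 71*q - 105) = (q - 1)/(q^2 - 8*q + 15)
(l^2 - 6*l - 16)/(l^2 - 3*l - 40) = (l + 2)/(l + 5)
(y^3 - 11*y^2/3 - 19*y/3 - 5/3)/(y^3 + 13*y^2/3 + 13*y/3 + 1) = (y - 5)/(y + 3)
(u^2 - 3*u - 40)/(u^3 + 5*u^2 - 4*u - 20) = (u - 8)/(u^2 - 4)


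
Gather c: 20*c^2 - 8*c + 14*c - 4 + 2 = 20*c^2 + 6*c - 2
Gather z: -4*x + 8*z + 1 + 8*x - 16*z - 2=4*x - 8*z - 1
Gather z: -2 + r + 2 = r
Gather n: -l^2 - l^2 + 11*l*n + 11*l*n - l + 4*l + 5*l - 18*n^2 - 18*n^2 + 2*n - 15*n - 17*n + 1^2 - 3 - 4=-2*l^2 + 8*l - 36*n^2 + n*(22*l - 30) - 6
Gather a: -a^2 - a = -a^2 - a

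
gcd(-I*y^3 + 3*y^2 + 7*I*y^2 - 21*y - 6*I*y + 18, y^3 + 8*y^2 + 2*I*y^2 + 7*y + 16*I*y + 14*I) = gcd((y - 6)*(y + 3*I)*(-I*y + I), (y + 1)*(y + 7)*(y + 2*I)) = 1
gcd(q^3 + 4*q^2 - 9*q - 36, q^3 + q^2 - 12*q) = q^2 + q - 12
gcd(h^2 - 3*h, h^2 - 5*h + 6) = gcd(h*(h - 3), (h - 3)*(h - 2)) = h - 3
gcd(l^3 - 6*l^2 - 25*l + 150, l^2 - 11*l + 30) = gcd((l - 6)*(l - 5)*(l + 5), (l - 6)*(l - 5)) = l^2 - 11*l + 30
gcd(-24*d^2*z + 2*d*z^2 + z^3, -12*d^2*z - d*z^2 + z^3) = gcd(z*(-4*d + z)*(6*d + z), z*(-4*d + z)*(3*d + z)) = -4*d*z + z^2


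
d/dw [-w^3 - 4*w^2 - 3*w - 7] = -3*w^2 - 8*w - 3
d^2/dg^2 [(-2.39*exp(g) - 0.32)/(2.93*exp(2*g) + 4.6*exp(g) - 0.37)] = (-20.517911*exp(4*g) + 21.223748*exp(3*g) - 28.484874*exp(2*g) - 12.226628*exp(g) - 0.871831)*exp(g)/(25.153757*exp(6*g) + 118.47162*exp(5*g) + 176.467161*exp(4*g) + 67.41484*exp(3*g) - 22.284249*exp(2*g) + 1.88922*exp(g) - 0.050653)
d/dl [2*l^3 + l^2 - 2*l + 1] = 6*l^2 + 2*l - 2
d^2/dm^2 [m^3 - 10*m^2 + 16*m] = 6*m - 20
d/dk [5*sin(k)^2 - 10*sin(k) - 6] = 10*(sin(k) - 1)*cos(k)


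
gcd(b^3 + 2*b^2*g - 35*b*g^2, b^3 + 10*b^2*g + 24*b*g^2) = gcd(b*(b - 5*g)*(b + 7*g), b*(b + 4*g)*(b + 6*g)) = b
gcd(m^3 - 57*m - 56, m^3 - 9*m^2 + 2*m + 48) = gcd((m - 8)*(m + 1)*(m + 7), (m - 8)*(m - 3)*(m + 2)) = m - 8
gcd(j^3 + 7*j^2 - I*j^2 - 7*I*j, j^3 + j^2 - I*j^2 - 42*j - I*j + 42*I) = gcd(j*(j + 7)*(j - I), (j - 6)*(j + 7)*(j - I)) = j^2 + j*(7 - I) - 7*I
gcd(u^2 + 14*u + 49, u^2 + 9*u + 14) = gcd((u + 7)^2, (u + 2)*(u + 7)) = u + 7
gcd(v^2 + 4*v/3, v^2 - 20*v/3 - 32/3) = v + 4/3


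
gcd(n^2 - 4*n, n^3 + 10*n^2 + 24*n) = n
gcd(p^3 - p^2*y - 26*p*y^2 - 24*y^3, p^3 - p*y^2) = p + y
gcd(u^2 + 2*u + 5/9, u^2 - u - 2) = 1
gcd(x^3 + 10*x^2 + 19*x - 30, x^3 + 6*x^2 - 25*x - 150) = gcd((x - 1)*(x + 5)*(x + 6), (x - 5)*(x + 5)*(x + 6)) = x^2 + 11*x + 30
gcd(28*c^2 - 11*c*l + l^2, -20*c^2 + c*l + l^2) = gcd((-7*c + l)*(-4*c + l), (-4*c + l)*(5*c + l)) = 4*c - l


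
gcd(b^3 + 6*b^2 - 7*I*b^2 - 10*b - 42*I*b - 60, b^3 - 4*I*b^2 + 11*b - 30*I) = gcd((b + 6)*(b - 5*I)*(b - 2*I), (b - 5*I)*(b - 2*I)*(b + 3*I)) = b^2 - 7*I*b - 10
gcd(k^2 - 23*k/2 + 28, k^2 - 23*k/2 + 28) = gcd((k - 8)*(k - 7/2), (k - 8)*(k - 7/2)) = k^2 - 23*k/2 + 28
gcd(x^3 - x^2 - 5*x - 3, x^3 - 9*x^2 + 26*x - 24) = x - 3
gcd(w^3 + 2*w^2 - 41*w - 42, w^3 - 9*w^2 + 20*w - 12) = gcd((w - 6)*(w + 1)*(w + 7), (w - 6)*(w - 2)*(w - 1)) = w - 6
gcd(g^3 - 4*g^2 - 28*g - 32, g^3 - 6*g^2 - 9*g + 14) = g + 2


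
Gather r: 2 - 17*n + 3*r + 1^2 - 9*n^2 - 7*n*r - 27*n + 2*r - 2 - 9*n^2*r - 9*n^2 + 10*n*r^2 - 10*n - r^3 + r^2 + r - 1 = -18*n^2 - 54*n - r^3 + r^2*(10*n + 1) + r*(-9*n^2 - 7*n + 6)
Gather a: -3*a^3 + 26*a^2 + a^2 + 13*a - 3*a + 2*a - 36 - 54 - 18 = -3*a^3 + 27*a^2 + 12*a - 108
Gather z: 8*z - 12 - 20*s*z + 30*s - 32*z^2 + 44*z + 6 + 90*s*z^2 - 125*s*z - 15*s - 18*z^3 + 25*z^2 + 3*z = 15*s - 18*z^3 + z^2*(90*s - 7) + z*(55 - 145*s) - 6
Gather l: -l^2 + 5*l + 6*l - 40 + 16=-l^2 + 11*l - 24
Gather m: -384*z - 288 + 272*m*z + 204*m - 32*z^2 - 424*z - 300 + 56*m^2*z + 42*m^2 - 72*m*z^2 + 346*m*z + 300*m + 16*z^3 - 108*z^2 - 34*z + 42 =m^2*(56*z + 42) + m*(-72*z^2 + 618*z + 504) + 16*z^3 - 140*z^2 - 842*z - 546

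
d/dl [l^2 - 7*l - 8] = 2*l - 7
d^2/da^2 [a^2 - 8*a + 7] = 2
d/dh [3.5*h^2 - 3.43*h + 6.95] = 7.0*h - 3.43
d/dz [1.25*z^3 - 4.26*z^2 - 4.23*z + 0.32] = 3.75*z^2 - 8.52*z - 4.23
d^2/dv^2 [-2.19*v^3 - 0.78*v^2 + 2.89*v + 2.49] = -13.14*v - 1.56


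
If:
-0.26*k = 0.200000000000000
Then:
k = -0.77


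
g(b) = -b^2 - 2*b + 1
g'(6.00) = -14.00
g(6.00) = -47.00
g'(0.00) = -2.00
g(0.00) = 1.00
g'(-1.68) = 1.36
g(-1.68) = 1.54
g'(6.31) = -14.62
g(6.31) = -51.44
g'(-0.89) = -0.22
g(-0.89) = 1.99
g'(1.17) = -4.34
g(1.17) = -2.71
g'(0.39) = -2.78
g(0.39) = 0.07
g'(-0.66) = -0.68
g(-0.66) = 1.88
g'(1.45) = -4.90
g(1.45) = -4.00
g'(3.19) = -8.38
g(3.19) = -15.56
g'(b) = -2*b - 2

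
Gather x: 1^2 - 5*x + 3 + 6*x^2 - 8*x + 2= 6*x^2 - 13*x + 6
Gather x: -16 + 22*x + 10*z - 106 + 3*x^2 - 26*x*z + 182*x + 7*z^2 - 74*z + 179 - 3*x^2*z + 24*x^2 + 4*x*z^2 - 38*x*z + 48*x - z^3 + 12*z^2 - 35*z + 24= x^2*(27 - 3*z) + x*(4*z^2 - 64*z + 252) - z^3 + 19*z^2 - 99*z + 81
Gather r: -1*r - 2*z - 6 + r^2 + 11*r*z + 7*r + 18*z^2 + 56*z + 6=r^2 + r*(11*z + 6) + 18*z^2 + 54*z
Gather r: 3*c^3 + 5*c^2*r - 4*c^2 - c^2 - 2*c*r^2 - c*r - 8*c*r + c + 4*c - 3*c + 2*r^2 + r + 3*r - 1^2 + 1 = 3*c^3 - 5*c^2 + 2*c + r^2*(2 - 2*c) + r*(5*c^2 - 9*c + 4)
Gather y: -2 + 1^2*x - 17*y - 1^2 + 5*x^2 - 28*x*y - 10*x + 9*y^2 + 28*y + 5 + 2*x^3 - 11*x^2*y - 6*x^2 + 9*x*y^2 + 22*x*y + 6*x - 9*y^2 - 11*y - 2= 2*x^3 - x^2 + 9*x*y^2 - 3*x + y*(-11*x^2 - 6*x)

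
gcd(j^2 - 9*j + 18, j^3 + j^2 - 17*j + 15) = j - 3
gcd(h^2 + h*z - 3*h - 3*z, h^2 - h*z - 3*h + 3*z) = h - 3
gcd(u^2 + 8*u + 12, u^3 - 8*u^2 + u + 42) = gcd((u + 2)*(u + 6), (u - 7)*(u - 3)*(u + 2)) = u + 2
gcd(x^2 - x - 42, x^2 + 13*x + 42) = x + 6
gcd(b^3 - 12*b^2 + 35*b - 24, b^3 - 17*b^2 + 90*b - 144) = b^2 - 11*b + 24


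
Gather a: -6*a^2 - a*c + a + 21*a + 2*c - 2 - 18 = -6*a^2 + a*(22 - c) + 2*c - 20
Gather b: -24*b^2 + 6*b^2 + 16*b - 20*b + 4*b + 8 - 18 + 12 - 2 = -18*b^2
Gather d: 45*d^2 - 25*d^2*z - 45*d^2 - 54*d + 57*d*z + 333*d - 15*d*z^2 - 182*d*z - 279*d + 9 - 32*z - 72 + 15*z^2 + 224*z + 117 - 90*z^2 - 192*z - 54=-25*d^2*z + d*(-15*z^2 - 125*z) - 75*z^2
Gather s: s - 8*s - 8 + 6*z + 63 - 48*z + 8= -7*s - 42*z + 63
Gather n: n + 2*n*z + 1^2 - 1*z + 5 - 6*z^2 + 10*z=n*(2*z + 1) - 6*z^2 + 9*z + 6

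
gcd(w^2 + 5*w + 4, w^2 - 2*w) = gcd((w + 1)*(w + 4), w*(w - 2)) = 1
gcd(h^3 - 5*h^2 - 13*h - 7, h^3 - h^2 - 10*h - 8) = h + 1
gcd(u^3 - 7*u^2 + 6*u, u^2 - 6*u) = u^2 - 6*u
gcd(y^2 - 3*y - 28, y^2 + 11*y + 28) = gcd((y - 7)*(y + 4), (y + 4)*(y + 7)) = y + 4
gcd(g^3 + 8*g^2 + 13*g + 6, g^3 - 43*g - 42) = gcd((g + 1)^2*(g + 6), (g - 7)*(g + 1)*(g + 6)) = g^2 + 7*g + 6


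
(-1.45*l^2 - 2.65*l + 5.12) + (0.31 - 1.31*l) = -1.45*l^2 - 3.96*l + 5.43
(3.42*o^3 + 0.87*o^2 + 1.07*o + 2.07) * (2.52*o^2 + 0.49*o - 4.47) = 8.6184*o^5 + 3.8682*o^4 - 12.1647*o^3 + 1.8518*o^2 - 3.7686*o - 9.2529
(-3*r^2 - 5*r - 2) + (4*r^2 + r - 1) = r^2 - 4*r - 3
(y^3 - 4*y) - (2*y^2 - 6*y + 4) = y^3 - 2*y^2 + 2*y - 4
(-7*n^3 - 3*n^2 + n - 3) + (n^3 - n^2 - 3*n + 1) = -6*n^3 - 4*n^2 - 2*n - 2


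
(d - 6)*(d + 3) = d^2 - 3*d - 18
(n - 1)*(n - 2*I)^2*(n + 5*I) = n^4 - n^3 + I*n^3 + 16*n^2 - I*n^2 - 16*n - 20*I*n + 20*I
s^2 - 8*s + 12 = (s - 6)*(s - 2)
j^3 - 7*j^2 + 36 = (j - 6)*(j - 3)*(j + 2)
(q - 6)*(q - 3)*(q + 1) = q^3 - 8*q^2 + 9*q + 18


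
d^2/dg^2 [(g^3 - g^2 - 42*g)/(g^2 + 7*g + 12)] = 4*(g^3 + 144*g^2 + 972*g + 1692)/(g^6 + 21*g^5 + 183*g^4 + 847*g^3 + 2196*g^2 + 3024*g + 1728)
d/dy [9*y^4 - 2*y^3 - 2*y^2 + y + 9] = 36*y^3 - 6*y^2 - 4*y + 1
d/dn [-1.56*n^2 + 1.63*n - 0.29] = 1.63 - 3.12*n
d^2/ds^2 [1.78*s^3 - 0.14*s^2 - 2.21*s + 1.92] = 10.68*s - 0.28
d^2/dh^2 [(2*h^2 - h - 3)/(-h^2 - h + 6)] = 6*(h^3 - 9*h^2 + 9*h - 15)/(h^6 + 3*h^5 - 15*h^4 - 35*h^3 + 90*h^2 + 108*h - 216)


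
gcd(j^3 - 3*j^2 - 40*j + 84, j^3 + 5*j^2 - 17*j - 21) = 1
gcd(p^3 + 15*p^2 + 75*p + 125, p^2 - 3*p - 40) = p + 5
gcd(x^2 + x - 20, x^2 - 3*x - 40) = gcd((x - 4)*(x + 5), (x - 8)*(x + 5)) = x + 5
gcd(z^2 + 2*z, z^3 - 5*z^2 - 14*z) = z^2 + 2*z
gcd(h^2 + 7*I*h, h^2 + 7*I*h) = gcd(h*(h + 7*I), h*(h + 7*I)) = h^2 + 7*I*h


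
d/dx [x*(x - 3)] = 2*x - 3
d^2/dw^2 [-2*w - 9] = 0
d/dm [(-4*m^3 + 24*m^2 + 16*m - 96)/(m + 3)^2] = 4*(-m^3 - 9*m^2 + 32*m + 60)/(m^3 + 9*m^2 + 27*m + 27)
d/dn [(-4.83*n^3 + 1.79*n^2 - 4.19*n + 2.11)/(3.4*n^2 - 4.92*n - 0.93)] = (-16.422*n^4 + 47.5272*n^3 + 18.9149*n^2 - 17.6774*n + 14.2779)/(11.56*n^4 - 33.456*n^3 + 17.8824*n^2 + 9.1512*n + 0.8649)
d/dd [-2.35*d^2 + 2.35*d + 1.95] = 2.35 - 4.7*d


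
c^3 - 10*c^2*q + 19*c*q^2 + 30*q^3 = (c - 6*q)*(c - 5*q)*(c + q)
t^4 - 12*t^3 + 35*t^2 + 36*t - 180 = (t - 6)*(t - 5)*(t - 3)*(t + 2)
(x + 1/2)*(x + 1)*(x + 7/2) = x^3 + 5*x^2 + 23*x/4 + 7/4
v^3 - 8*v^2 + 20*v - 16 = (v - 4)*(v - 2)^2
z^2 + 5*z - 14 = (z - 2)*(z + 7)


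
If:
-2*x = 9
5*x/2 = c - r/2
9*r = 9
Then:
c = -43/4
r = 1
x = -9/2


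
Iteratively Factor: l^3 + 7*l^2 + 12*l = (l + 4)*(l^2 + 3*l) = l*(l + 4)*(l + 3)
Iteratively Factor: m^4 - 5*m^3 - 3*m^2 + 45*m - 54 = (m - 3)*(m^3 - 2*m^2 - 9*m + 18) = (m - 3)^2*(m^2 + m - 6) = (m - 3)^2*(m + 3)*(m - 2)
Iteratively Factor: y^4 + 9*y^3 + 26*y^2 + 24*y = (y + 4)*(y^3 + 5*y^2 + 6*y) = (y + 3)*(y + 4)*(y^2 + 2*y) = (y + 2)*(y + 3)*(y + 4)*(y)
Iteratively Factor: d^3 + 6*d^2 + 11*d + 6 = (d + 3)*(d^2 + 3*d + 2) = (d + 2)*(d + 3)*(d + 1)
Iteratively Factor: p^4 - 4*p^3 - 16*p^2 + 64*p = (p - 4)*(p^3 - 16*p) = (p - 4)^2*(p^2 + 4*p) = p*(p - 4)^2*(p + 4)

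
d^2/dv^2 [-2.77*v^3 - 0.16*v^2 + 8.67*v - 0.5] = -16.62*v - 0.32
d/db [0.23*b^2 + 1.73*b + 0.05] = 0.46*b + 1.73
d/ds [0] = 0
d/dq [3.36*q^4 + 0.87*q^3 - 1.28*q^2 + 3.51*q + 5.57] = 13.44*q^3 + 2.61*q^2 - 2.56*q + 3.51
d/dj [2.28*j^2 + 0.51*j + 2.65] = 4.56*j + 0.51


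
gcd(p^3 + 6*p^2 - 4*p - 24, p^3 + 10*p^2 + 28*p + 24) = p^2 + 8*p + 12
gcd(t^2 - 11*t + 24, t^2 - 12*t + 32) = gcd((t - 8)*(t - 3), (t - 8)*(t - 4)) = t - 8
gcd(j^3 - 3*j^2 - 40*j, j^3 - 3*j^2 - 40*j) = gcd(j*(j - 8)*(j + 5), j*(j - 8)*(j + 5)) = j^3 - 3*j^2 - 40*j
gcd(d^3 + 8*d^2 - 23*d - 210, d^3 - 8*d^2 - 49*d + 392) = d + 7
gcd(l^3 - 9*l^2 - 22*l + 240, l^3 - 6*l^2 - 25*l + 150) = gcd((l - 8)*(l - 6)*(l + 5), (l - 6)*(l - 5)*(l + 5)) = l^2 - l - 30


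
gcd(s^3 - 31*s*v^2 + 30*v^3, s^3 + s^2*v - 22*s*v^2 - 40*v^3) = s - 5*v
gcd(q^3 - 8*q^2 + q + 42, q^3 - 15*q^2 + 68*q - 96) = q - 3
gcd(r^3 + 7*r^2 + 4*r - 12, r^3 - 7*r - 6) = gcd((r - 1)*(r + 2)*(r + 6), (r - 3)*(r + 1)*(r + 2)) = r + 2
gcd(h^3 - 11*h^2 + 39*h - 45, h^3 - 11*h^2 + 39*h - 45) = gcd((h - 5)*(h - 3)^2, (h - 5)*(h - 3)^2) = h^3 - 11*h^2 + 39*h - 45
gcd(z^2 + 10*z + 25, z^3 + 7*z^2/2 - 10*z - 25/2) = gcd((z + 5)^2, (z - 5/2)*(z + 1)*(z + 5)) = z + 5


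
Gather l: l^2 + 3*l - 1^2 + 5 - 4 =l^2 + 3*l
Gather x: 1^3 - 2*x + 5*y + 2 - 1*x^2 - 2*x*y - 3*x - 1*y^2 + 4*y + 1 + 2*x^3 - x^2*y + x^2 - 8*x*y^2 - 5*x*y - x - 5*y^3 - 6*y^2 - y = 2*x^3 - x^2*y + x*(-8*y^2 - 7*y - 6) - 5*y^3 - 7*y^2 + 8*y + 4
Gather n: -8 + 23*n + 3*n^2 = 3*n^2 + 23*n - 8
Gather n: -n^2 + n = -n^2 + n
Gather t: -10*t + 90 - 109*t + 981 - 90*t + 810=1881 - 209*t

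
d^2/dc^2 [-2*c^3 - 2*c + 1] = -12*c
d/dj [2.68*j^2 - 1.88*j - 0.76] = 5.36*j - 1.88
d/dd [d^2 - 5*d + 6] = 2*d - 5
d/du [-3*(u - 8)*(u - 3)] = 33 - 6*u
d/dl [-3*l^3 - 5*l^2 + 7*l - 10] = -9*l^2 - 10*l + 7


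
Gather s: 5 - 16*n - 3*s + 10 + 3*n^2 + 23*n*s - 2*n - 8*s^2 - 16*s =3*n^2 - 18*n - 8*s^2 + s*(23*n - 19) + 15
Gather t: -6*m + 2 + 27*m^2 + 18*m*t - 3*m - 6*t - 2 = 27*m^2 - 9*m + t*(18*m - 6)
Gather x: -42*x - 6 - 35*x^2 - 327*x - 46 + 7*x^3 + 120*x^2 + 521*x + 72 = 7*x^3 + 85*x^2 + 152*x + 20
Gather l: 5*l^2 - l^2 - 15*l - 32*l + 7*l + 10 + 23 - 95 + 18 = 4*l^2 - 40*l - 44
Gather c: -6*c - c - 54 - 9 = -7*c - 63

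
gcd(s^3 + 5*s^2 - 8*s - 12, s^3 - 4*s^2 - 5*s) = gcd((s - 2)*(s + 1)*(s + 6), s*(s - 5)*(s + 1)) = s + 1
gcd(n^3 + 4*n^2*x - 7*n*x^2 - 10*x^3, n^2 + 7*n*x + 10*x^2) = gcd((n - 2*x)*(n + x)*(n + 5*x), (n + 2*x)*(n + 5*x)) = n + 5*x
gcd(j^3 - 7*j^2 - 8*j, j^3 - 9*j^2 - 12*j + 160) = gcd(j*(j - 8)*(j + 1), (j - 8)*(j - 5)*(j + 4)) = j - 8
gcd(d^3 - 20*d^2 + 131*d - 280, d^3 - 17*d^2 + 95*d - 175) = d^2 - 12*d + 35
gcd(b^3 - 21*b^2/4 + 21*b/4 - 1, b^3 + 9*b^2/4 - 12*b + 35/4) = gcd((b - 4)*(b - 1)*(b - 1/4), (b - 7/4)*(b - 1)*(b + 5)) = b - 1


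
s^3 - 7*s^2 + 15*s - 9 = (s - 3)^2*(s - 1)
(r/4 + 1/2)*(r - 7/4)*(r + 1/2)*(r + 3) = r^4/4 + 15*r^3/16 - 9*r^2/32 - 95*r/32 - 21/16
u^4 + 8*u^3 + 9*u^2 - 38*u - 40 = (u - 2)*(u + 1)*(u + 4)*(u + 5)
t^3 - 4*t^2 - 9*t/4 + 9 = (t - 4)*(t - 3/2)*(t + 3/2)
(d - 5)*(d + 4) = d^2 - d - 20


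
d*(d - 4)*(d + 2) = d^3 - 2*d^2 - 8*d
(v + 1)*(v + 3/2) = v^2 + 5*v/2 + 3/2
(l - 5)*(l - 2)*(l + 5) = l^3 - 2*l^2 - 25*l + 50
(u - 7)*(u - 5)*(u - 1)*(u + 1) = u^4 - 12*u^3 + 34*u^2 + 12*u - 35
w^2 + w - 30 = (w - 5)*(w + 6)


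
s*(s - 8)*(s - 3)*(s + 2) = s^4 - 9*s^3 + 2*s^2 + 48*s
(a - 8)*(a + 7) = a^2 - a - 56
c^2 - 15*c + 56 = (c - 8)*(c - 7)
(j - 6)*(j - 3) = j^2 - 9*j + 18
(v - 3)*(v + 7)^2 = v^3 + 11*v^2 + 7*v - 147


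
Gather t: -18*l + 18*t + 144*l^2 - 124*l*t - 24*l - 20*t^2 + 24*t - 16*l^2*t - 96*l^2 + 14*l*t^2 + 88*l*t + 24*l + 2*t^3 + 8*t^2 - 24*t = 48*l^2 - 18*l + 2*t^3 + t^2*(14*l - 12) + t*(-16*l^2 - 36*l + 18)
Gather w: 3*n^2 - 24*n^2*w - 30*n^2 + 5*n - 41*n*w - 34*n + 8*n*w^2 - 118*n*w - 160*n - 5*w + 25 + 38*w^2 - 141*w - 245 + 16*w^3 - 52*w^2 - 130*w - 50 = -27*n^2 - 189*n + 16*w^3 + w^2*(8*n - 14) + w*(-24*n^2 - 159*n - 276) - 270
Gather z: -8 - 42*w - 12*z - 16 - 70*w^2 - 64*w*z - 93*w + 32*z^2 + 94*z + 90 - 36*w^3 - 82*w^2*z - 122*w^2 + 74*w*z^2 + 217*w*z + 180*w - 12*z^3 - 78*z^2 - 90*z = -36*w^3 - 192*w^2 + 45*w - 12*z^3 + z^2*(74*w - 46) + z*(-82*w^2 + 153*w - 8) + 66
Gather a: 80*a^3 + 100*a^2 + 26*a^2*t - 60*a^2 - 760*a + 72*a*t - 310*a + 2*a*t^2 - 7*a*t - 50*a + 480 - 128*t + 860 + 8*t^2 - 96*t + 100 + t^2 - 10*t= 80*a^3 + a^2*(26*t + 40) + a*(2*t^2 + 65*t - 1120) + 9*t^2 - 234*t + 1440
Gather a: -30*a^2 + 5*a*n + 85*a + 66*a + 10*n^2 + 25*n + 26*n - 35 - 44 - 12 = -30*a^2 + a*(5*n + 151) + 10*n^2 + 51*n - 91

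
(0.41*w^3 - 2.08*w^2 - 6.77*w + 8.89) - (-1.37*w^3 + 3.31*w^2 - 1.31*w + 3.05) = 1.78*w^3 - 5.39*w^2 - 5.46*w + 5.84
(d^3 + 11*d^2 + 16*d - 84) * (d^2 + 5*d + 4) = d^5 + 16*d^4 + 75*d^3 + 40*d^2 - 356*d - 336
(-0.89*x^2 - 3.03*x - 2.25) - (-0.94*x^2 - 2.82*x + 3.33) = 0.0499999999999999*x^2 - 0.21*x - 5.58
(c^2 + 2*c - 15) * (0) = 0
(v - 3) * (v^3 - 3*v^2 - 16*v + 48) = v^4 - 6*v^3 - 7*v^2 + 96*v - 144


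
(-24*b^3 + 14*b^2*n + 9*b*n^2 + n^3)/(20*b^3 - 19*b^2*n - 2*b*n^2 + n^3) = (-6*b - n)/(5*b - n)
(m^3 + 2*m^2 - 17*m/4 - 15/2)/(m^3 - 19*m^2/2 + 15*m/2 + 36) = (m^2 + m/2 - 5)/(m^2 - 11*m + 24)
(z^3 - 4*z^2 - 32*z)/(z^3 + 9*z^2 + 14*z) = (z^2 - 4*z - 32)/(z^2 + 9*z + 14)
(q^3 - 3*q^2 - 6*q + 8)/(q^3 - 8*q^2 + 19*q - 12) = (q + 2)/(q - 3)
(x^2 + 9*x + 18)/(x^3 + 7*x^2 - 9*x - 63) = (x + 6)/(x^2 + 4*x - 21)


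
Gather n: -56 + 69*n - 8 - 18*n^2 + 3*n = -18*n^2 + 72*n - 64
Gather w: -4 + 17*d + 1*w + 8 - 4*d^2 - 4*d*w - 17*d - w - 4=-4*d^2 - 4*d*w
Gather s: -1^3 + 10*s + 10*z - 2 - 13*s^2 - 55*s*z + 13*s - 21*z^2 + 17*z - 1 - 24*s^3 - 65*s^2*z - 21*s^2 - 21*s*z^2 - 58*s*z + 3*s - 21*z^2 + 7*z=-24*s^3 + s^2*(-65*z - 34) + s*(-21*z^2 - 113*z + 26) - 42*z^2 + 34*z - 4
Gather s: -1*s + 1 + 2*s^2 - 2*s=2*s^2 - 3*s + 1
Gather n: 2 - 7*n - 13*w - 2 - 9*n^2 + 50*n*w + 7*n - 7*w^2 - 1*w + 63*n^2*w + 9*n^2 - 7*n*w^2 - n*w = 63*n^2*w + n*(-7*w^2 + 49*w) - 7*w^2 - 14*w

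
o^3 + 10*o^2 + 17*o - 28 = (o - 1)*(o + 4)*(o + 7)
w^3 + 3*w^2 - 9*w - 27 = (w - 3)*(w + 3)^2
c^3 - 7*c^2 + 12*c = c*(c - 4)*(c - 3)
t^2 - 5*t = t*(t - 5)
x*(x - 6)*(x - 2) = x^3 - 8*x^2 + 12*x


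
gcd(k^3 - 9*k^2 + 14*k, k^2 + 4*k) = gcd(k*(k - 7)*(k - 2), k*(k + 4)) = k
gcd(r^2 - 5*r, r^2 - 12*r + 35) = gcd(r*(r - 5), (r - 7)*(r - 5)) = r - 5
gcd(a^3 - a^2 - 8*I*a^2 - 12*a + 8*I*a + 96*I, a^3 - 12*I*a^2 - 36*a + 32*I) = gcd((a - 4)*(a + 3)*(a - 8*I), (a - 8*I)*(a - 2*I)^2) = a - 8*I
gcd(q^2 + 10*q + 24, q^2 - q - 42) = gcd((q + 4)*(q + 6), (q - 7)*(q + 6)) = q + 6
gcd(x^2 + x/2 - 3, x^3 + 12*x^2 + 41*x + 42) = x + 2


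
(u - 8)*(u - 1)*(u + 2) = u^3 - 7*u^2 - 10*u + 16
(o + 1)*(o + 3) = o^2 + 4*o + 3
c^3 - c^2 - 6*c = c*(c - 3)*(c + 2)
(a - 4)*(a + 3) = a^2 - a - 12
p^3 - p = p*(p - 1)*(p + 1)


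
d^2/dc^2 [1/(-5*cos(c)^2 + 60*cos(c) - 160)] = (4*sin(c)^4 - 18*sin(c)^2 + 429*cos(c) - 9*cos(3*c) - 210)/(5*(cos(c) - 8)^3*(cos(c) - 4)^3)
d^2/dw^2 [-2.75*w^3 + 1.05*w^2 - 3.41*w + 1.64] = 2.1 - 16.5*w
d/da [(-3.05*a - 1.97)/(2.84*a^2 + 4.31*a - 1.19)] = (8.662*a^2 + 11.1896*a + 12.1202)/(8.0656*a^4 + 24.4808*a^3 + 11.8169*a^2 - 10.2578*a + 1.4161)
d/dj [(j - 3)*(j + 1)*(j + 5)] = 3*j^2 + 6*j - 13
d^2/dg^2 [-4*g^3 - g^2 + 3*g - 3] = -24*g - 2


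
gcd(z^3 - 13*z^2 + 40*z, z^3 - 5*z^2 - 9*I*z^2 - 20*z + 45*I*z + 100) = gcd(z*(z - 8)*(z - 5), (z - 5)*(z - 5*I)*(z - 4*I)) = z - 5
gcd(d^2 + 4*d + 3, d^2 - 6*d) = 1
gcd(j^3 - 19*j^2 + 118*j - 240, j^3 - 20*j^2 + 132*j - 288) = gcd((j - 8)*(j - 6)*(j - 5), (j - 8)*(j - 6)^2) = j^2 - 14*j + 48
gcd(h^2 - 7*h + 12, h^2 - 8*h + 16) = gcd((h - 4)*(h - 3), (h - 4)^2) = h - 4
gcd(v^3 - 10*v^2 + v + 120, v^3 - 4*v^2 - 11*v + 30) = v^2 - 2*v - 15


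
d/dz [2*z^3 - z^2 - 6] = 2*z*(3*z - 1)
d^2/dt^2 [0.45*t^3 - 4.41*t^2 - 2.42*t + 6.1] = 2.7*t - 8.82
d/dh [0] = 0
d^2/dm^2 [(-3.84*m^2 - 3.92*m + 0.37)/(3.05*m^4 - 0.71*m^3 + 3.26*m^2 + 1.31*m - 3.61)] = (-214.3296*m^8 - 387.69648*m^7 + 277.149412*m^6 - 85.6402019999998*m^5 - 819.285048*m^4 - 791.034196*m^3 - 80.16525*m^2 - 273.006822*m - 127.183994)/(28.372625*m^12 - 19.814325*m^11 + 95.590965*m^10 - 6.15626599999999*m^9 - 15.594267*m^8 + 104.401035*m^7 - 188.669248*m^6 + 1.70288099999999*m^5 + 41.076231*m^4 - 118.011478*m^3 + 108.868575*m^2 + 51.216153*m - 47.045881)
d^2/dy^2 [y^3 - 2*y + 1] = 6*y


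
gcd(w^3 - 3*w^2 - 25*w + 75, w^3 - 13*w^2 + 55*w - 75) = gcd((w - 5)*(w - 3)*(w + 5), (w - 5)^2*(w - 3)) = w^2 - 8*w + 15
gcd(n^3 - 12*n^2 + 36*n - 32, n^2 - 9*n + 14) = n - 2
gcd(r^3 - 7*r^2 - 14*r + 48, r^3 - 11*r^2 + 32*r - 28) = r - 2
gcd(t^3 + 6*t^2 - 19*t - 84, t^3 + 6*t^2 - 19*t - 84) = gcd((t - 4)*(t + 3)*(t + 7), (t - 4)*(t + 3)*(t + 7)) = t^3 + 6*t^2 - 19*t - 84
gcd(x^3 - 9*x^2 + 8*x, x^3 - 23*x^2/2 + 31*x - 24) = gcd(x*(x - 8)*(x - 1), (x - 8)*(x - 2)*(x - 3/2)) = x - 8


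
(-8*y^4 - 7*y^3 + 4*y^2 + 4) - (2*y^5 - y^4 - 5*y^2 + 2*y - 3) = -2*y^5 - 7*y^4 - 7*y^3 + 9*y^2 - 2*y + 7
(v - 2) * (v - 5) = v^2 - 7*v + 10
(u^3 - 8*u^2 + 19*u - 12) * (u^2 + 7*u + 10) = u^5 - u^4 - 27*u^3 + 41*u^2 + 106*u - 120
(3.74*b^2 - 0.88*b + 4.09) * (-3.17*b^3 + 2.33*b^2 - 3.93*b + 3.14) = -11.8558*b^5 + 11.5038*b^4 - 29.7139*b^3 + 24.7317*b^2 - 18.8369*b + 12.8426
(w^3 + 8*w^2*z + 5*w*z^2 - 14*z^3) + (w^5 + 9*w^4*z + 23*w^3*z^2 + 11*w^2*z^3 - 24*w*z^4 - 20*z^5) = w^5 + 9*w^4*z + 23*w^3*z^2 + w^3 + 11*w^2*z^3 + 8*w^2*z - 24*w*z^4 + 5*w*z^2 - 20*z^5 - 14*z^3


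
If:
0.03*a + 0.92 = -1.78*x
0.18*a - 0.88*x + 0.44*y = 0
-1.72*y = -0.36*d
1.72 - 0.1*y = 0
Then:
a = -41.18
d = 82.18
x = 0.18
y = 17.20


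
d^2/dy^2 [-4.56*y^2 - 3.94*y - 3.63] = -9.12000000000000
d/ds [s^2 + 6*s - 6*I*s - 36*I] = 2*s + 6 - 6*I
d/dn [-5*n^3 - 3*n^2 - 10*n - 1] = -15*n^2 - 6*n - 10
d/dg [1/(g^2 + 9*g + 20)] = (-2*g - 9)/(g^2 + 9*g + 20)^2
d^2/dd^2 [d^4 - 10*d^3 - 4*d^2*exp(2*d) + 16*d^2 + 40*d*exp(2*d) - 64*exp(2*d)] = -16*d^2*exp(2*d) + 12*d^2 + 128*d*exp(2*d) - 60*d - 104*exp(2*d) + 32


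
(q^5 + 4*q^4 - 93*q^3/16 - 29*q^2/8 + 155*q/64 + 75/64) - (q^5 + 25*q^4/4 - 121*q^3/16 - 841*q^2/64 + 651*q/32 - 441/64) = -9*q^4/4 + 7*q^3/4 + 609*q^2/64 - 1147*q/64 + 129/16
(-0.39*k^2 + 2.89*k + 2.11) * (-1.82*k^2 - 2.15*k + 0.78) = 0.7098*k^4 - 4.4213*k^3 - 10.3579*k^2 - 2.2823*k + 1.6458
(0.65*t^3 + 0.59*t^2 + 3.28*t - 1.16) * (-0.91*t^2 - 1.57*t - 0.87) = -0.5915*t^5 - 1.5574*t^4 - 4.4766*t^3 - 4.6073*t^2 - 1.0324*t + 1.0092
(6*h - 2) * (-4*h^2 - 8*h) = -24*h^3 - 40*h^2 + 16*h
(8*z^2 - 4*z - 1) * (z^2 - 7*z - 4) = 8*z^4 - 60*z^3 - 5*z^2 + 23*z + 4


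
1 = 1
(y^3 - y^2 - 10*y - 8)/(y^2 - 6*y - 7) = (y^2 - 2*y - 8)/(y - 7)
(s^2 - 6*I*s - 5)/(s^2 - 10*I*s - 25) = (s - I)/(s - 5*I)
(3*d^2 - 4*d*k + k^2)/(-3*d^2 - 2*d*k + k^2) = (-d + k)/(d + k)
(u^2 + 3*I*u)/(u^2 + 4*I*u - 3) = u/(u + I)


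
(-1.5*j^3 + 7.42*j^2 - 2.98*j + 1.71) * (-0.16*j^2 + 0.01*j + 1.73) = 0.24*j^5 - 1.2022*j^4 - 2.044*j^3 + 12.5332*j^2 - 5.1383*j + 2.9583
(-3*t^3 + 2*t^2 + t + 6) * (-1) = 3*t^3 - 2*t^2 - t - 6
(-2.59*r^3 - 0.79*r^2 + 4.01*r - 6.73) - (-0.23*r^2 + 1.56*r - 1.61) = -2.59*r^3 - 0.56*r^2 + 2.45*r - 5.12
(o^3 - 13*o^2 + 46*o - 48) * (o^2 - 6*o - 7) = o^5 - 19*o^4 + 117*o^3 - 233*o^2 - 34*o + 336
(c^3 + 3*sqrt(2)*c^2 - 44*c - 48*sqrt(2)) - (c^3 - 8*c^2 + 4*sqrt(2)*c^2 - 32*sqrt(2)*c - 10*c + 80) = -sqrt(2)*c^2 + 8*c^2 - 34*c + 32*sqrt(2)*c - 80 - 48*sqrt(2)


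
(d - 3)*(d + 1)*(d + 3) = d^3 + d^2 - 9*d - 9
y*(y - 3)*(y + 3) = y^3 - 9*y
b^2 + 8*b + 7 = (b + 1)*(b + 7)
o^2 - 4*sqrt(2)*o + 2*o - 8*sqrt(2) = (o + 2)*(o - 4*sqrt(2))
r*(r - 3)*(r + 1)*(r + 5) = r^4 + 3*r^3 - 13*r^2 - 15*r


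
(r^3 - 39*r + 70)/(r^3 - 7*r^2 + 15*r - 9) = (r^3 - 39*r + 70)/(r^3 - 7*r^2 + 15*r - 9)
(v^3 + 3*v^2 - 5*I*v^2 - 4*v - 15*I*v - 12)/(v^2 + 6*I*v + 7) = (v^2 + v*(3 - 4*I) - 12*I)/(v + 7*I)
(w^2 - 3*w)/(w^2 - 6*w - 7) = w*(3 - w)/(-w^2 + 6*w + 7)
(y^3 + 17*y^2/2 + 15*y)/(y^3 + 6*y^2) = (y + 5/2)/y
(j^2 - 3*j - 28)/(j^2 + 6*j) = (j^2 - 3*j - 28)/(j*(j + 6))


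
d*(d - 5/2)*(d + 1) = d^3 - 3*d^2/2 - 5*d/2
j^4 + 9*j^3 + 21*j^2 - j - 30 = (j - 1)*(j + 2)*(j + 3)*(j + 5)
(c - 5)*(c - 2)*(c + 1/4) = c^3 - 27*c^2/4 + 33*c/4 + 5/2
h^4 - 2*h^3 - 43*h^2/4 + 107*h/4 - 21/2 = (h - 3)*(h - 2)*(h - 1/2)*(h + 7/2)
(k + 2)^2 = k^2 + 4*k + 4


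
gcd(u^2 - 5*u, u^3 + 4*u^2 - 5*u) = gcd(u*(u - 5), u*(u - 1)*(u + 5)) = u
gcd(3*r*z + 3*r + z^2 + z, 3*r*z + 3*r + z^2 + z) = 3*r*z + 3*r + z^2 + z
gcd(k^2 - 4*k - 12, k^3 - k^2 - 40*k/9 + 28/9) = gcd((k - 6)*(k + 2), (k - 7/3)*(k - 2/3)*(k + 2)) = k + 2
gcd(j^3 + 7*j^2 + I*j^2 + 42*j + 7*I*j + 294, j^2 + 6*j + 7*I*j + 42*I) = j + 7*I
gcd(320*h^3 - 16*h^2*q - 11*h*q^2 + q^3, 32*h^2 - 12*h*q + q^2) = -8*h + q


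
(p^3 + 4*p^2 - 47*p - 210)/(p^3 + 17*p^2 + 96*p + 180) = (p - 7)/(p + 6)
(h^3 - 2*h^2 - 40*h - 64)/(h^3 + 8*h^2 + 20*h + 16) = (h - 8)/(h + 2)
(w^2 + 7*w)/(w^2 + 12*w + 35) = w/(w + 5)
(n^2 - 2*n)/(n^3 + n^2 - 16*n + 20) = n/(n^2 + 3*n - 10)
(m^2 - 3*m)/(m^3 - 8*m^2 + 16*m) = (m - 3)/(m^2 - 8*m + 16)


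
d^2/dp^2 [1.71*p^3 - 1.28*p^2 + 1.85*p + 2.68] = 10.26*p - 2.56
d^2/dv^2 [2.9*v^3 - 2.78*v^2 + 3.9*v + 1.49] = 17.4*v - 5.56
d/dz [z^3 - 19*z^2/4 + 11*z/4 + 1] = 3*z^2 - 19*z/2 + 11/4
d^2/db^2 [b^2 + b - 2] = 2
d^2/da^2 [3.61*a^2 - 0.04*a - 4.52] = 7.22000000000000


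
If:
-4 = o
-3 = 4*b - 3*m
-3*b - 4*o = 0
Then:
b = 16/3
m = 73/9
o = -4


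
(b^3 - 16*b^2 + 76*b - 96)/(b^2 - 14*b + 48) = b - 2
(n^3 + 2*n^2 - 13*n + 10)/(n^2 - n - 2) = (n^2 + 4*n - 5)/(n + 1)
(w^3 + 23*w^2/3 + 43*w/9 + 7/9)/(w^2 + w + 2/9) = (3*w^2 + 22*w + 7)/(3*w + 2)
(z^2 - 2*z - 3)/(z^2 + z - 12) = (z + 1)/(z + 4)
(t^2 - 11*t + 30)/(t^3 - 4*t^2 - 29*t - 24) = (-t^2 + 11*t - 30)/(-t^3 + 4*t^2 + 29*t + 24)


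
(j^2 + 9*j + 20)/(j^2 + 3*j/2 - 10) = 2*(j + 5)/(2*j - 5)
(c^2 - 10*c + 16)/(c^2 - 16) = (c^2 - 10*c + 16)/(c^2 - 16)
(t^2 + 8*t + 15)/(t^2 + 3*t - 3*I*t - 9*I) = (t + 5)/(t - 3*I)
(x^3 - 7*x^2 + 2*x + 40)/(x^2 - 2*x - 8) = x - 5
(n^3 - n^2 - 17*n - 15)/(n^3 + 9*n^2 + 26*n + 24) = (n^2 - 4*n - 5)/(n^2 + 6*n + 8)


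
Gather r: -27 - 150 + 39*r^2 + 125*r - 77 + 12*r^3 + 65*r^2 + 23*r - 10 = 12*r^3 + 104*r^2 + 148*r - 264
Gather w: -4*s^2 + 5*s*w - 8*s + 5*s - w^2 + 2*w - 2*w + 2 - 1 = -4*s^2 + 5*s*w - 3*s - w^2 + 1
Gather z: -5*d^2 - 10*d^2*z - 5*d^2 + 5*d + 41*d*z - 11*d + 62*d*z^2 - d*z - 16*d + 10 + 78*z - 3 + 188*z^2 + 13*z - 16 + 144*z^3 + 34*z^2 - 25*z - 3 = -10*d^2 - 22*d + 144*z^3 + z^2*(62*d + 222) + z*(-10*d^2 + 40*d + 66) - 12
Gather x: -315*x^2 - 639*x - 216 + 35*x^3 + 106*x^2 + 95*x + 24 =35*x^3 - 209*x^2 - 544*x - 192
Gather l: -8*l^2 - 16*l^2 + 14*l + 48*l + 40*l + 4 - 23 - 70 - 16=-24*l^2 + 102*l - 105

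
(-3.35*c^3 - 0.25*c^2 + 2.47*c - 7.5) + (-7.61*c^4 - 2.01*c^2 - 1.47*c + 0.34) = -7.61*c^4 - 3.35*c^3 - 2.26*c^2 + 1.0*c - 7.16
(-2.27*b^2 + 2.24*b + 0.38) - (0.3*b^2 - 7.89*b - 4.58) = -2.57*b^2 + 10.13*b + 4.96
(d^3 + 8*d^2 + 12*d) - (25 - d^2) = d^3 + 9*d^2 + 12*d - 25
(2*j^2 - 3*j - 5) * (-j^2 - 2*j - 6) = -2*j^4 - j^3 - j^2 + 28*j + 30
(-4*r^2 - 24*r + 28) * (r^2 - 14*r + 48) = -4*r^4 + 32*r^3 + 172*r^2 - 1544*r + 1344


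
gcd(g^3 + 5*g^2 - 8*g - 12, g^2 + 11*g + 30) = g + 6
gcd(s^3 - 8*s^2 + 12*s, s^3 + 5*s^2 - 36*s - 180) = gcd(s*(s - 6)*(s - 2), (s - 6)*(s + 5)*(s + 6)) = s - 6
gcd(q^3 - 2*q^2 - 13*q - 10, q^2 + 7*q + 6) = q + 1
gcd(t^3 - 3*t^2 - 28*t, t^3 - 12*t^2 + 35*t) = t^2 - 7*t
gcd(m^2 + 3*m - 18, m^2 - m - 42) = m + 6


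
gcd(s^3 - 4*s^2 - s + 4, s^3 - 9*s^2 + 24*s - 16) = s^2 - 5*s + 4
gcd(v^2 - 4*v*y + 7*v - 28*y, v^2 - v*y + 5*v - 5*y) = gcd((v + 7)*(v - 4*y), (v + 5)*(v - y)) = 1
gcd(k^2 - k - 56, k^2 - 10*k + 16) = k - 8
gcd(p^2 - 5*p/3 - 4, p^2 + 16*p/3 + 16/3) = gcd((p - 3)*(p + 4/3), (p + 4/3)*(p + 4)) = p + 4/3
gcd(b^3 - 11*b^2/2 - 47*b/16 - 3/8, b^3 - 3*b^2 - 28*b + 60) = b - 6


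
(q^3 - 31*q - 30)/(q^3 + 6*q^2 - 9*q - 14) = (q^2 - q - 30)/(q^2 + 5*q - 14)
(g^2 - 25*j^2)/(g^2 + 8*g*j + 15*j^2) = (g - 5*j)/(g + 3*j)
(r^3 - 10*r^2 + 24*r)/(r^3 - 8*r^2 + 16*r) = (r - 6)/(r - 4)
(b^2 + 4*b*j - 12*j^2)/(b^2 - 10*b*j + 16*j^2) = (b + 6*j)/(b - 8*j)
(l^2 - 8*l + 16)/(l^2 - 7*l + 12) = (l - 4)/(l - 3)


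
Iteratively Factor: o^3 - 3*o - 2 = (o + 1)*(o^2 - o - 2) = (o + 1)^2*(o - 2)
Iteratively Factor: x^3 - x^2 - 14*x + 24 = (x - 3)*(x^2 + 2*x - 8) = (x - 3)*(x + 4)*(x - 2)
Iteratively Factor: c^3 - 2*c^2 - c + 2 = (c + 1)*(c^2 - 3*c + 2) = (c - 1)*(c + 1)*(c - 2)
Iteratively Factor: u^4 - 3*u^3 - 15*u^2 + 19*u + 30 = (u + 3)*(u^3 - 6*u^2 + 3*u + 10) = (u - 5)*(u + 3)*(u^2 - u - 2) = (u - 5)*(u - 2)*(u + 3)*(u + 1)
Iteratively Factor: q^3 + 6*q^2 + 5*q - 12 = (q + 3)*(q^2 + 3*q - 4) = (q + 3)*(q + 4)*(q - 1)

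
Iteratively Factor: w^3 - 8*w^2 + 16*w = (w)*(w^2 - 8*w + 16) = w*(w - 4)*(w - 4)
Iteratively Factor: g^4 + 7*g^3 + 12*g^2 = (g + 4)*(g^3 + 3*g^2) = g*(g + 4)*(g^2 + 3*g) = g^2*(g + 4)*(g + 3)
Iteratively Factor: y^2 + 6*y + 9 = (y + 3)*(y + 3)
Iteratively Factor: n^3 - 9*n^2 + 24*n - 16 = (n - 4)*(n^2 - 5*n + 4) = (n - 4)*(n - 1)*(n - 4)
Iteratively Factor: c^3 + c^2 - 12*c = (c + 4)*(c^2 - 3*c) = (c - 3)*(c + 4)*(c)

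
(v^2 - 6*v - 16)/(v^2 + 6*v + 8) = (v - 8)/(v + 4)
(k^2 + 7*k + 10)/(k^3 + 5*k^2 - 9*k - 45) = (k + 2)/(k^2 - 9)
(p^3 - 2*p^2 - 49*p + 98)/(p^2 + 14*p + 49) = (p^2 - 9*p + 14)/(p + 7)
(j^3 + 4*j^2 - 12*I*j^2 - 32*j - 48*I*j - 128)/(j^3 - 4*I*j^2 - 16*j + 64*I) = (j - 8*I)/(j - 4)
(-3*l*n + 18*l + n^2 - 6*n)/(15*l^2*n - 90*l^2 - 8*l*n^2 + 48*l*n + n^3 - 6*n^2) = -1/(5*l - n)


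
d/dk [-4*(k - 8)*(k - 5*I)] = -8*k + 32 + 20*I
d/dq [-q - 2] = -1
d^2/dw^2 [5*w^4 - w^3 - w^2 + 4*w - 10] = 60*w^2 - 6*w - 2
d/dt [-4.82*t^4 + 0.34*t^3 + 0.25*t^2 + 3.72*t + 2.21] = -19.28*t^3 + 1.02*t^2 + 0.5*t + 3.72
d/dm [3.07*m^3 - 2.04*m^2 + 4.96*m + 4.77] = 9.21*m^2 - 4.08*m + 4.96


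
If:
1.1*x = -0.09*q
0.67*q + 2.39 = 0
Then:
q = -3.57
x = 0.29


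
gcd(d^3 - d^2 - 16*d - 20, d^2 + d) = 1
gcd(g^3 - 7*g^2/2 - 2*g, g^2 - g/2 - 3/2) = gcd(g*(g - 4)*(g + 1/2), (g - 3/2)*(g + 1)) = 1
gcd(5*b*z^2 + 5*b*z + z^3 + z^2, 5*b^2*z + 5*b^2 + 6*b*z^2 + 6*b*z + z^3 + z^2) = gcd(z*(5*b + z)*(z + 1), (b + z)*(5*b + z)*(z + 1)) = 5*b*z + 5*b + z^2 + z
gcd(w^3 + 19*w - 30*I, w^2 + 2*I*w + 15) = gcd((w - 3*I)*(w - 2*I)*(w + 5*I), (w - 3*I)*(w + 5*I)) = w^2 + 2*I*w + 15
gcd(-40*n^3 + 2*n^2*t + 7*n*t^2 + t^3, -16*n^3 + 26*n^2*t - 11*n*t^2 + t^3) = -2*n + t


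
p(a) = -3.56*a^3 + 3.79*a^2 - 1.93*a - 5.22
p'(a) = -10.68*a^2 + 7.58*a - 1.93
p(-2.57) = 85.20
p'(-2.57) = -91.95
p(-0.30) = -4.20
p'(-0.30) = -5.17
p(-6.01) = 916.09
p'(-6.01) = -433.25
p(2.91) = -66.47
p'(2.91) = -70.31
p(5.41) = -468.43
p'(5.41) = -273.51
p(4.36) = -236.65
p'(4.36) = -171.90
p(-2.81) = 109.12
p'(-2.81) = -107.56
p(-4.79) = 482.23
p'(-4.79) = -283.28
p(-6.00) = 911.76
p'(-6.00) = -431.89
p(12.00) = -5634.30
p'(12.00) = -1448.89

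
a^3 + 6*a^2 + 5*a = a*(a + 1)*(a + 5)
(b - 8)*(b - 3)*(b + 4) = b^3 - 7*b^2 - 20*b + 96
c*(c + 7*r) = c^2 + 7*c*r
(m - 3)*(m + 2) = m^2 - m - 6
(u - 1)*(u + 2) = u^2 + u - 2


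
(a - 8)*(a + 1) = a^2 - 7*a - 8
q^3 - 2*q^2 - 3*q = q*(q - 3)*(q + 1)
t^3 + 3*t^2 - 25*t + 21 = (t - 3)*(t - 1)*(t + 7)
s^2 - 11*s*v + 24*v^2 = (s - 8*v)*(s - 3*v)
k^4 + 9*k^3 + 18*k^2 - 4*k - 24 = (k - 1)*(k + 2)^2*(k + 6)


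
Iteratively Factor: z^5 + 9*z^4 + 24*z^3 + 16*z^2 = (z + 4)*(z^4 + 5*z^3 + 4*z^2) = z*(z + 4)*(z^3 + 5*z^2 + 4*z) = z*(z + 4)^2*(z^2 + z) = z^2*(z + 4)^2*(z + 1)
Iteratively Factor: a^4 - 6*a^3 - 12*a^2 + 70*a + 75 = (a - 5)*(a^3 - a^2 - 17*a - 15) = (a - 5)*(a + 1)*(a^2 - 2*a - 15) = (a - 5)^2*(a + 1)*(a + 3)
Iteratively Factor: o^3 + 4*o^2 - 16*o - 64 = (o + 4)*(o^2 - 16) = (o + 4)^2*(o - 4)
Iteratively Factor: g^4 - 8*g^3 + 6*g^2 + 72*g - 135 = (g + 3)*(g^3 - 11*g^2 + 39*g - 45) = (g - 3)*(g + 3)*(g^2 - 8*g + 15) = (g - 5)*(g - 3)*(g + 3)*(g - 3)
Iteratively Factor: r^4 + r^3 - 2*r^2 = (r)*(r^3 + r^2 - 2*r) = r^2*(r^2 + r - 2) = r^2*(r - 1)*(r + 2)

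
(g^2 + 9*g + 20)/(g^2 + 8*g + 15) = (g + 4)/(g + 3)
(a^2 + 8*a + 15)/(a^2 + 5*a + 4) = (a^2 + 8*a + 15)/(a^2 + 5*a + 4)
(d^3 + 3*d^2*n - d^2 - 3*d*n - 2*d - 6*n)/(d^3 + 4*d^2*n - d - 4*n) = (d^2 + 3*d*n - 2*d - 6*n)/(d^2 + 4*d*n - d - 4*n)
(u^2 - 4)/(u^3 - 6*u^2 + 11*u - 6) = (u + 2)/(u^2 - 4*u + 3)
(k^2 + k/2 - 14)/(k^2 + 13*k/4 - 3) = 2*(2*k - 7)/(4*k - 3)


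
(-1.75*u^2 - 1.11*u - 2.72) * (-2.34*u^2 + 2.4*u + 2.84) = 4.095*u^4 - 1.6026*u^3 - 1.2692*u^2 - 9.6804*u - 7.7248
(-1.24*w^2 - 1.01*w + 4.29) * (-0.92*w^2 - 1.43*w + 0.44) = 1.1408*w^4 + 2.7024*w^3 - 3.0481*w^2 - 6.5791*w + 1.8876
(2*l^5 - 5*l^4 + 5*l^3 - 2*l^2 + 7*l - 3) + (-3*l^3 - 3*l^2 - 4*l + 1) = 2*l^5 - 5*l^4 + 2*l^3 - 5*l^2 + 3*l - 2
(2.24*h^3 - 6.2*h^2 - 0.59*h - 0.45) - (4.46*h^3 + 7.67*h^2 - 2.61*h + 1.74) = -2.22*h^3 - 13.87*h^2 + 2.02*h - 2.19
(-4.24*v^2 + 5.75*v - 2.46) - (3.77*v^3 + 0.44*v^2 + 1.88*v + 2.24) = -3.77*v^3 - 4.68*v^2 + 3.87*v - 4.7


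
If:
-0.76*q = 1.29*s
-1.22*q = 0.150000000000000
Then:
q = -0.12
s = 0.07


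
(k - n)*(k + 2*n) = k^2 + k*n - 2*n^2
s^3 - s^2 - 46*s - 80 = (s - 8)*(s + 2)*(s + 5)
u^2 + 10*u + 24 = (u + 4)*(u + 6)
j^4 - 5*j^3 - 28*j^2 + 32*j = j*(j - 8)*(j - 1)*(j + 4)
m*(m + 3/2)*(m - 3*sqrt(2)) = m^3 - 3*sqrt(2)*m^2 + 3*m^2/2 - 9*sqrt(2)*m/2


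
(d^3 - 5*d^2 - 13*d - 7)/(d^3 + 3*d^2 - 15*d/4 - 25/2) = 4*(d^3 - 5*d^2 - 13*d - 7)/(4*d^3 + 12*d^2 - 15*d - 50)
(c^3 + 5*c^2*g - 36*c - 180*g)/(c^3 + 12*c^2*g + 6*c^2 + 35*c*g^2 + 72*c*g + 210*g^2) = (c - 6)/(c + 7*g)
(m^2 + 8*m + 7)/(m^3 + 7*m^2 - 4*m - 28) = (m + 1)/(m^2 - 4)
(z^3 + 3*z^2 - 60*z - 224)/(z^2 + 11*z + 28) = z - 8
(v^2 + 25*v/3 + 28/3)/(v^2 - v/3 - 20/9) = 3*(v + 7)/(3*v - 5)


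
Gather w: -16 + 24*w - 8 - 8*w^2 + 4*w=-8*w^2 + 28*w - 24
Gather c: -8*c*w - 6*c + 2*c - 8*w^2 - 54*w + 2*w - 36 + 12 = c*(-8*w - 4) - 8*w^2 - 52*w - 24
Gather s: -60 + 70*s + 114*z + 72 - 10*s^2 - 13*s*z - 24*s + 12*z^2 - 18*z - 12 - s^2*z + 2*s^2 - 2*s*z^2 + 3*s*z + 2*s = s^2*(-z - 8) + s*(-2*z^2 - 10*z + 48) + 12*z^2 + 96*z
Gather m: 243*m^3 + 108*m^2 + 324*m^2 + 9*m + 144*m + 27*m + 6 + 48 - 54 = 243*m^3 + 432*m^2 + 180*m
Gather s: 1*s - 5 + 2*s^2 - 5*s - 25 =2*s^2 - 4*s - 30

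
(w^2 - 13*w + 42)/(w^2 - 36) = (w - 7)/(w + 6)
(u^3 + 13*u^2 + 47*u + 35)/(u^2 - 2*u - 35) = (u^2 + 8*u + 7)/(u - 7)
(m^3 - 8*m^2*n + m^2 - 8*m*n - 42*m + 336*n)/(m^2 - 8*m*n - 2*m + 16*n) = (m^2 + m - 42)/(m - 2)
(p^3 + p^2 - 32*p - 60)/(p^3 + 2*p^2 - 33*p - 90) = (p + 2)/(p + 3)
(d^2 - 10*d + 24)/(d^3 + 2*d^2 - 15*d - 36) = (d - 6)/(d^2 + 6*d + 9)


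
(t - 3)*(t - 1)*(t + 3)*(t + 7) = t^4 + 6*t^3 - 16*t^2 - 54*t + 63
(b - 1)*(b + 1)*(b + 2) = b^3 + 2*b^2 - b - 2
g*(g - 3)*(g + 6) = g^3 + 3*g^2 - 18*g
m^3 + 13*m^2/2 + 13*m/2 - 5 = (m - 1/2)*(m + 2)*(m + 5)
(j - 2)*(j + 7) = j^2 + 5*j - 14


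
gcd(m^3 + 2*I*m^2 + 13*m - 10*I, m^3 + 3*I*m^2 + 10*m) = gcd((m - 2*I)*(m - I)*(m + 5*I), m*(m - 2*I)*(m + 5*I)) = m^2 + 3*I*m + 10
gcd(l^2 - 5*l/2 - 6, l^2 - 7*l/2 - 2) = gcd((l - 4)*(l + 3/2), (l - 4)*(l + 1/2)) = l - 4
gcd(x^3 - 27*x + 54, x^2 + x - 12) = x - 3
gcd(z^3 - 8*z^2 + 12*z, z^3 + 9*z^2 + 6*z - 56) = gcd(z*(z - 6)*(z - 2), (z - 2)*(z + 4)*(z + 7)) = z - 2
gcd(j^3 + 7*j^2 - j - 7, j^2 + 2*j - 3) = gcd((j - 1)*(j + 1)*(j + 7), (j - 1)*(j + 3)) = j - 1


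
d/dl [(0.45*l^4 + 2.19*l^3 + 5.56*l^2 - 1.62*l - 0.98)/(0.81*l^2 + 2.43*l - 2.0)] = (0.729*l^5 + 5.0544*l^4 + 7.0434*l^3 + 1.683*l^2 - 20.6524*l + 5.6214)/(0.6561*l^4 + 3.9366*l^3 + 2.6649*l^2 - 9.72*l + 4.0)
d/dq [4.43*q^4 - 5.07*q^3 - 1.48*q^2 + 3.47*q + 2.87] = 17.72*q^3 - 15.21*q^2 - 2.96*q + 3.47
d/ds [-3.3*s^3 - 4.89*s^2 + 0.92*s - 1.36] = -9.9*s^2 - 9.78*s + 0.92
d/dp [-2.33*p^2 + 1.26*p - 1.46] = 1.26 - 4.66*p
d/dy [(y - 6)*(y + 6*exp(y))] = y + (y - 6)*(6*exp(y) + 1) + 6*exp(y)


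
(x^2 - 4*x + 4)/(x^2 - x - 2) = (x - 2)/(x + 1)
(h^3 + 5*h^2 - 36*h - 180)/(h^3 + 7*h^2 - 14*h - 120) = (h - 6)/(h - 4)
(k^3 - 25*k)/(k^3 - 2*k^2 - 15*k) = (k + 5)/(k + 3)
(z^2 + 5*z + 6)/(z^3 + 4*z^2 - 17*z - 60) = (z + 2)/(z^2 + z - 20)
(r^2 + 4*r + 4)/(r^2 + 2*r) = (r + 2)/r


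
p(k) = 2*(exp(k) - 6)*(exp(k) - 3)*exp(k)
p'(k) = 2*(exp(k) - 6)*(exp(k) - 3)*exp(k) + 2*(exp(k) - 6)*exp(2*k) + 2*(exp(k) - 3)*exp(2*k)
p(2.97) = 8674.20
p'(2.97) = 31458.02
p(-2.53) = 2.75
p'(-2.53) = 2.64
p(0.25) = 20.78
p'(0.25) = -0.43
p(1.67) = -16.90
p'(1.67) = 74.78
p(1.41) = -17.09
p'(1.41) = -44.21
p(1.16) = -3.41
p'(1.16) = -56.73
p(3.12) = 14812.59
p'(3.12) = 52038.69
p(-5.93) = 0.10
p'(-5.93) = 0.10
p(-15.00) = 0.00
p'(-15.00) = 0.00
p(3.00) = 9667.53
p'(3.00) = 34818.15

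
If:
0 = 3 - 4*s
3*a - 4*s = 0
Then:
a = 1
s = 3/4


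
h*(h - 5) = h^2 - 5*h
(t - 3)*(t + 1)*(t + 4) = t^3 + 2*t^2 - 11*t - 12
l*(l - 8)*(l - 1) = l^3 - 9*l^2 + 8*l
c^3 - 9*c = c*(c - 3)*(c + 3)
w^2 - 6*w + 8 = (w - 4)*(w - 2)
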